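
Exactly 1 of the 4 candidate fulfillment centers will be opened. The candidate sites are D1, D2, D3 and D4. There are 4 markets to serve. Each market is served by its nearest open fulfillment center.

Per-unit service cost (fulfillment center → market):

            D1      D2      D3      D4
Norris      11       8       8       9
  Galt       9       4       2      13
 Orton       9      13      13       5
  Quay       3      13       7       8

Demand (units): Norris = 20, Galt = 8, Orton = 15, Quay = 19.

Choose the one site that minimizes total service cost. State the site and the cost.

With exactly 1 open, each market uses its cheapest among the chosen.
{D1}: Norris→D1 11·20=220, Galt→D1 9·8=72, Orton→D1 9·15=135, Quay→D1 3·19=57. Service cost 484.
{D3}: service cost 504
{D4}: service cost 511
Among all 4 size-1 choices, {D1} is lowest.

Choose D1 only; total service cost 484.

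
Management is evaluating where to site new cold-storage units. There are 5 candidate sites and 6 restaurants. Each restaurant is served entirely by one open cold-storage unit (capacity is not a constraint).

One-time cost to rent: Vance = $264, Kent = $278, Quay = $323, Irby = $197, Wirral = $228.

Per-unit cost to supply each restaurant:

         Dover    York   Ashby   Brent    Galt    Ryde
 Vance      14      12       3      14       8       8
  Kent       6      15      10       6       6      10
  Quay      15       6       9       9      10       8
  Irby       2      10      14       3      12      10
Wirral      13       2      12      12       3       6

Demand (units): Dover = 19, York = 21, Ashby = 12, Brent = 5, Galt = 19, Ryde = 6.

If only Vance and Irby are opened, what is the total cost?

Each restaurant is assigned to its cheapest site among the open ones.
{Vance, Irby}: Dover→Irby 2·19=38, York→Irby 10·21=210, Ashby→Vance 3·12=36, Brent→Irby 3·5=15, Galt→Vance 8·19=152, Ryde→Vance 8·6=48. Service 499; fixed 461; total 960.

Total cost: 960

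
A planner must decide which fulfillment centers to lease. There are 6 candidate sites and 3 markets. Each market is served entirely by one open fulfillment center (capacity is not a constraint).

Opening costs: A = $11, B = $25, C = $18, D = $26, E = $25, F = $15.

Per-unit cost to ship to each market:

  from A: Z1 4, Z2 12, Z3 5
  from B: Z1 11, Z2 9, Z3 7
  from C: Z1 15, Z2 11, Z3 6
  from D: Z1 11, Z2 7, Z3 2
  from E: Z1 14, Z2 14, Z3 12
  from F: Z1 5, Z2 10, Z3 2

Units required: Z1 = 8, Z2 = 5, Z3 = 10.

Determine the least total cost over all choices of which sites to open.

For any fixed open set, each market goes to its cheapest open site; total = fixed + service.
{A, D}: Z1→A 4·8=32, Z2→D 7·5=35, Z3→D 2·10=20. Service 87; fixed 37; total 124.
{F}: service 110 + fixed 15 = 125
{A, F}: service 102 + fixed 26 = 128
{A, B, C, D, E, F}: service 87 + fixed 120 = 207
No other subset beats 124.

Minimum total cost: 124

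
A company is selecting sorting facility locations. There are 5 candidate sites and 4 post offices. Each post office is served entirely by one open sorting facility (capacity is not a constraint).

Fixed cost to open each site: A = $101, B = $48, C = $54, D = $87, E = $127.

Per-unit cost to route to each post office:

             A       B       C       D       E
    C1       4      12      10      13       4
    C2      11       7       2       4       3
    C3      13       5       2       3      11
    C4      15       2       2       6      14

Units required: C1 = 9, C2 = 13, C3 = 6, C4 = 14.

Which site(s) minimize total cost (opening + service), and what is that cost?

Open C only; minimum total cost 210.

For any fixed open set, each post office goes to its cheapest open site; total = fixed + service.
{C}: C1→C 10·9=90, C2→C 2·13=26, C3→C 2·6=12, C4→C 2·14=28. Service 156; fixed 54; total 210.
{A, C}: service 102 + fixed 155 = 257
{B, C}: C1→C 10·9=90, C2→C 2·13=26, C3→C 2·6=12, C4→B 2·14=28. Service 156; fixed 102; total 258.
{A, B, C, D, E}: C1→A 4·9=36, C2→C 2·13=26, C3→C 2·6=12, C4→B 2·14=28. Service 102; fixed 417; total 519.
No other subset beats 210.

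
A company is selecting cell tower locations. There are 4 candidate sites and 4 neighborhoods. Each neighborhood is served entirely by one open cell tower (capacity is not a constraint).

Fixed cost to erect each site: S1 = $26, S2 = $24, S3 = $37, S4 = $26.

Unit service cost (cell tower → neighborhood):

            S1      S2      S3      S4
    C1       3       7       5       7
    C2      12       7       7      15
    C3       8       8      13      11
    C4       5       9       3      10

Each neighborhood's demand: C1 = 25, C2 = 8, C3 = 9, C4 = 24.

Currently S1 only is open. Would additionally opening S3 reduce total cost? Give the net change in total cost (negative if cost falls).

Current service cost with {S1}: 363.
Adding S3: each neighborhood re-picks its cheapest; new service cost 275, saving 88.
Extra fixed cost: 37. Net change = 37 − 88 = -51.
(Totals: 389 → 338.)

Yes — net change −51 (cost falls by 51).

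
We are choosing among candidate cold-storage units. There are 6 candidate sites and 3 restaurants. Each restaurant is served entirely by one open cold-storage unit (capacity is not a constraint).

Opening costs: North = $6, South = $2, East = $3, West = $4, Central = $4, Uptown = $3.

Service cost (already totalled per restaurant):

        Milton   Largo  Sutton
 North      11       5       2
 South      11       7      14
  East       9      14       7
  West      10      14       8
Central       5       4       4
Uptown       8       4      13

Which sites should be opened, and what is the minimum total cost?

For any fixed open set, each restaurant goes to its cheapest open site; total = fixed + service.
{Central}: Milton→Central 5, Largo→Central 4, Sutton→Central 4. Service 13; fixed 4; total 17.
{South, Central}: service 13 + fixed 6 = 19
{East, Central}: service 13 + fixed 7 = 20
{North, South, East, West, Central, Uptown}: Milton→Central 5, Largo→Central 4, Sutton→North 2. Service 11; fixed 22; total 33.
No other subset beats 17.

Open Central only; minimum total cost 17.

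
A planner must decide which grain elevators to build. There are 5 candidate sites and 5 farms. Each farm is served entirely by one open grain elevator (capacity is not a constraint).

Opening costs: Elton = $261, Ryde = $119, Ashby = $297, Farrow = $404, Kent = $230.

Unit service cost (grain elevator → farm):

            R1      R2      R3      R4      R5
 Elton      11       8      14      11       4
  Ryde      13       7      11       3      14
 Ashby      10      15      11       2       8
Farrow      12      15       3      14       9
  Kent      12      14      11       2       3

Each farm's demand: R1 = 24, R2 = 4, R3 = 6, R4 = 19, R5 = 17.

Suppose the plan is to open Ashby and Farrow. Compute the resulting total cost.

Each farm is assigned to its cheapest site among the open ones.
{Ashby, Farrow}: R1→Ashby 10·24=240, R2→Ashby 15·4=60, R3→Farrow 3·6=18, R4→Ashby 2·19=38, R5→Ashby 8·17=136. Service 492; fixed 701; total 1193.

Total cost: 1193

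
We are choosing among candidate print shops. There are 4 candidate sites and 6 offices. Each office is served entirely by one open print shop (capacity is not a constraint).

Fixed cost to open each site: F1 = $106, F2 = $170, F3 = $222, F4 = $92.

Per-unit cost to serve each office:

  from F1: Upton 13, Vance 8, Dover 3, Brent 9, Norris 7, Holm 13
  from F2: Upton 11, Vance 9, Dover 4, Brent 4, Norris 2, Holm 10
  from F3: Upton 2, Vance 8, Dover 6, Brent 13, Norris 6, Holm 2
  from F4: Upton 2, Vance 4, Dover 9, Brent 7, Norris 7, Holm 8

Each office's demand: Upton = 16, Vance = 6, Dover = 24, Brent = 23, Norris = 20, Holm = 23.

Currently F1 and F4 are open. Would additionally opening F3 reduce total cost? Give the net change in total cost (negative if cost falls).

Current service cost with {F1, F4}: 613.
Adding F3: each office re-picks its cheapest; new service cost 455, saving 158.
Extra fixed cost: 222. Net change = 222 − 158 = 64.
(Totals: 811 → 875.)

No — net change +64 (cost rises by 64).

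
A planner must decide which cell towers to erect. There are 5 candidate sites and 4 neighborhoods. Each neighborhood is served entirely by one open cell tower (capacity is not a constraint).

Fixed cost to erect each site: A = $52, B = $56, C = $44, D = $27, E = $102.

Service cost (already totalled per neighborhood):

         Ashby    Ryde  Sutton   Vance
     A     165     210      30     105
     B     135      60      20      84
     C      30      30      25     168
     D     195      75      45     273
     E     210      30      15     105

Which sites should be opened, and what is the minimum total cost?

For any fixed open set, each neighborhood goes to its cheapest open site; total = fixed + service.
{B, C}: Ashby→C 30, Ryde→C 30, Sutton→B 20, Vance→B 84. Service 164; fixed 100; total 264.
{A, C}: Ashby→C 30, Ryde→C 30, Sutton→C 25, Vance→A 105. Service 190; fixed 96; total 286.
{B, C, D}: service 164 + fixed 127 = 291
{A, B, C, D, E}: Ashby→C 30, Ryde→C 30, Sutton→E 15, Vance→B 84. Service 159; fixed 281; total 440.
No other subset beats 264.

Open B and C; minimum total cost 264.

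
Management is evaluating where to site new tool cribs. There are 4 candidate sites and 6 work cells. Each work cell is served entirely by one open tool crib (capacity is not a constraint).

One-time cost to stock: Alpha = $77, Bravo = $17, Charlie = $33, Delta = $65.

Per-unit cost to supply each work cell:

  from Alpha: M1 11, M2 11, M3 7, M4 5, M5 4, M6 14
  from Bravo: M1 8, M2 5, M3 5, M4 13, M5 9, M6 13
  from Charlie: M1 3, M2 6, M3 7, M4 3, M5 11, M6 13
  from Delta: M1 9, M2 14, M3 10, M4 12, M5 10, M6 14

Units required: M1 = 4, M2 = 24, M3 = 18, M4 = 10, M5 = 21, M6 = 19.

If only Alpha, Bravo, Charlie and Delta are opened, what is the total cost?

Each work cell is assigned to its cheapest site among the open ones.
{Alpha, Bravo, Charlie, Delta}: M1→Charlie 3·4=12, M2→Bravo 5·24=120, M3→Bravo 5·18=90, M4→Charlie 3·10=30, M5→Alpha 4·21=84, M6→Bravo 13·19=247. Service 583; fixed 192; total 775.

Total cost: 775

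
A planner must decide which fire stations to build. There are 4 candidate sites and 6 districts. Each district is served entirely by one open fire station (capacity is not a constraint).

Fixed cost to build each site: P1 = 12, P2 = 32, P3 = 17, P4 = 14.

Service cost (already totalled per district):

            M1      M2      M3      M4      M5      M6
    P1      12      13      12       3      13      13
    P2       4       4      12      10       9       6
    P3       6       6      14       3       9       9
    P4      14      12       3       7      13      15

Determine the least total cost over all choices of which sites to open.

Minimum total cost: 64

For any fixed open set, each district goes to its cheapest open site; total = fixed + service.
{P3}: M1→P3 6, M2→P3 6, M3→P3 14, M4→P3 3, M5→P3 9, M6→P3 9. Service 47; fixed 17; total 64.
{P3, P4}: service 36 + fixed 31 = 67
{P1, P3}: service 45 + fixed 29 = 74
{P1, P2, P3, P4}: service 29 + fixed 75 = 104
No other subset beats 64.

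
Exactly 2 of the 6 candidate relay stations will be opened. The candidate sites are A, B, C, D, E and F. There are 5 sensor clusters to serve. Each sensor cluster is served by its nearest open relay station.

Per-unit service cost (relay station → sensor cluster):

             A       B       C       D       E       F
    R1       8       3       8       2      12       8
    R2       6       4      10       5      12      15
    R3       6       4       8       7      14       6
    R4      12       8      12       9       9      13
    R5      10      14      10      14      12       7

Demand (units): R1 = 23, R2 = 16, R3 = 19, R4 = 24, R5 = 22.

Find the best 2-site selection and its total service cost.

With exactly 2 open, each sensor cluster uses its cheapest among the chosen.
{B, F}: R1→B 3·23=69, R2→B 4·16=64, R3→B 4·19=76, R4→B 8·24=192, R5→F 7·22=154. Service cost 555.
{D, F}: service cost 610
{A, B}: service cost 621
Among all 15 size-2 choices, {B, F} is lowest.

Choose B and F; total service cost 555.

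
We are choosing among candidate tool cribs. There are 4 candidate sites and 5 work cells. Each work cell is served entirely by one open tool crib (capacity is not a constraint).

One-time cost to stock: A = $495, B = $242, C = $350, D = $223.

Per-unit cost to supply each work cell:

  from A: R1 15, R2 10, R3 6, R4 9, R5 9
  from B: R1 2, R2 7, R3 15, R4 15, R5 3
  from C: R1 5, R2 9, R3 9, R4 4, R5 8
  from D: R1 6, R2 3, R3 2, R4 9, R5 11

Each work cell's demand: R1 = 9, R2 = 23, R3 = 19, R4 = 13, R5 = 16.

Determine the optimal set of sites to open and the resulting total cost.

Open D only; minimum total cost 677.

For any fixed open set, each work cell goes to its cheapest open site; total = fixed + service.
{D}: R1→D 6·9=54, R2→D 3·23=69, R3→D 2·19=38, R4→D 9·13=117, R5→D 11·16=176. Service 454; fixed 223; total 677.
{B, D}: service 290 + fixed 465 = 755
{C, D}: service 332 + fixed 573 = 905
{A, B, C, D}: service 225 + fixed 1310 = 1535
No other subset beats 677.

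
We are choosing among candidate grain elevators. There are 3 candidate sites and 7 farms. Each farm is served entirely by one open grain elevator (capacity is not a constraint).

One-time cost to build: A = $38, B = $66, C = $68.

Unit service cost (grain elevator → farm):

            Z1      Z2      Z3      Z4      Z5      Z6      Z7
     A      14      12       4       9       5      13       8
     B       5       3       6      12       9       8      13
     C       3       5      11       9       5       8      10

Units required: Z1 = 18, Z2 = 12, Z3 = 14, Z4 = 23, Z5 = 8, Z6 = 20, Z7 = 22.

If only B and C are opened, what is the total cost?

Each farm is assigned to its cheapest site among the open ones.
{B, C}: Z1→C 3·18=54, Z2→B 3·12=36, Z3→B 6·14=84, Z4→C 9·23=207, Z5→C 5·8=40, Z6→B 8·20=160, Z7→C 10·22=220. Service 801; fixed 134; total 935.

Total cost: 935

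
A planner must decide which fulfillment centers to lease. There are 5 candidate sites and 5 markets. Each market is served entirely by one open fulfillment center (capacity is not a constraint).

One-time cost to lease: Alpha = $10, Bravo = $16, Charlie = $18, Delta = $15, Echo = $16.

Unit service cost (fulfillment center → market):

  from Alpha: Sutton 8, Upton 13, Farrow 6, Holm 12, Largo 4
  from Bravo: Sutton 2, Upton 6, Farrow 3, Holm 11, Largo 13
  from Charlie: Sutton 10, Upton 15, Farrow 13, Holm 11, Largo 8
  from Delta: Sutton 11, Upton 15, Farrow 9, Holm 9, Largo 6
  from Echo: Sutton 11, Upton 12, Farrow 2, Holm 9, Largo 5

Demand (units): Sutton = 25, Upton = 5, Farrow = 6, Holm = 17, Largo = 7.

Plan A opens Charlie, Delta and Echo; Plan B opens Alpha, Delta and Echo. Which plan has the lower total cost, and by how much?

Plan B is cheaper by 65.

Plan A: {Charlie, Delta, Echo}: Sutton→Charlie 10·25=250, Upton→Echo 12·5=60, Farrow→Echo 2·6=12, Holm→Delta 9·17=153, Largo→Echo 5·7=35. Service 510; fixed 49; total 559.
Plan B: {Alpha, Delta, Echo}: Sutton→Alpha 8·25=200, Upton→Echo 12·5=60, Farrow→Echo 2·6=12, Holm→Delta 9·17=153, Largo→Alpha 4·7=28. Service 453; fixed 41; total 494.
Difference: |559 − 494| = 65.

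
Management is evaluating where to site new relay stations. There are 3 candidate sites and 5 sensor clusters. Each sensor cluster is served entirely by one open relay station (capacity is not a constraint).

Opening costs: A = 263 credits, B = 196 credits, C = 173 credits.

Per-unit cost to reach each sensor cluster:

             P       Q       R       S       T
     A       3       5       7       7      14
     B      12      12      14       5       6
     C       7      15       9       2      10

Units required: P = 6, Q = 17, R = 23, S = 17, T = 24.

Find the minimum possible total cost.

For any fixed open set, each sensor cluster goes to its cheapest open site; total = fixed + service.
{C}: P→C 7·6=42, Q→C 15·17=255, R→C 9·23=207, S→C 2·17=34, T→C 10·24=240. Service 778; fixed 173; total 951.
{A, B}: service 493 + fixed 459 = 952
{A, C}: service 538 + fixed 436 = 974
{A, B, C}: P→A 3·6=18, Q→A 5·17=85, R→A 7·23=161, S→C 2·17=34, T→B 6·24=144. Service 442; fixed 632; total 1074.
No other subset beats 951.

Minimum total cost: 951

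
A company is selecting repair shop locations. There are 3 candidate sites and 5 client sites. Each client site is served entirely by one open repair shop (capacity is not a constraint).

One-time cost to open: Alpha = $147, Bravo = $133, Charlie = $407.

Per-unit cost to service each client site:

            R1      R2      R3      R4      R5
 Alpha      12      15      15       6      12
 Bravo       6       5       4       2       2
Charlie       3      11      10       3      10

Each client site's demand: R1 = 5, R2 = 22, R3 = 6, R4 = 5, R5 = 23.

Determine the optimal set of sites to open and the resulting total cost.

Open Bravo only; minimum total cost 353.

For any fixed open set, each client site goes to its cheapest open site; total = fixed + service.
{Bravo}: R1→Bravo 6·5=30, R2→Bravo 5·22=110, R3→Bravo 4·6=24, R4→Bravo 2·5=10, R5→Bravo 2·23=46. Service 220; fixed 133; total 353.
{Alpha, Bravo}: service 220 + fixed 280 = 500
{Bravo, Charlie}: service 205 + fixed 540 = 745
{Alpha, Bravo, Charlie}: service 205 + fixed 687 = 892
(All 7 nonempty subsets were checked; Bravo only is lowest.)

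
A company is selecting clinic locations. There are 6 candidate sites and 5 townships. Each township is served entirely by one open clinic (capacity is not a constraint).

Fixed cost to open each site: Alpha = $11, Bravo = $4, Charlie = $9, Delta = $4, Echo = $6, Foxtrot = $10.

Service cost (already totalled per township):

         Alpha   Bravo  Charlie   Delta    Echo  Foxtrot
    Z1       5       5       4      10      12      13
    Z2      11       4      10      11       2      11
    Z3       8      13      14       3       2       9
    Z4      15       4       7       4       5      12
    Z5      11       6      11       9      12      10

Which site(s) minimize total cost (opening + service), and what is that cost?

For any fixed open set, each township goes to its cheapest open site; total = fixed + service.
{Bravo, Echo}: Z1→Bravo 5, Z2→Echo 2, Z3→Echo 2, Z4→Bravo 4, Z5→Bravo 6. Service 19; fixed 10; total 29.
{Bravo, Delta}: Z1→Bravo 5, Z2→Bravo 4, Z3→Delta 3, Z4→Bravo 4, Z5→Bravo 6. Service 22; fixed 8; total 30.
{Bravo, Delta, Echo}: service 19 + fixed 14 = 33
{Alpha, Bravo, Charlie, Delta, Echo, Foxtrot}: Z1→Charlie 4, Z2→Echo 2, Z3→Echo 2, Z4→Bravo 4, Z5→Bravo 6. Service 18; fixed 44; total 62.
No other subset beats 29.

Open Bravo and Echo; minimum total cost 29.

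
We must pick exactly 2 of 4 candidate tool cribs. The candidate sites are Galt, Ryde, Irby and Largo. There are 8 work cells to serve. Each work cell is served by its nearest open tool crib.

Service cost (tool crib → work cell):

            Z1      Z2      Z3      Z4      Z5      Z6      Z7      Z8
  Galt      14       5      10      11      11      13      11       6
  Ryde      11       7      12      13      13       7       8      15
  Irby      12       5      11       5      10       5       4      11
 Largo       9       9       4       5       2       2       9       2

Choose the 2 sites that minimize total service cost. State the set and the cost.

Choose Irby and Largo; total service cost 33.

With exactly 2 open, each work cell uses its cheapest among the chosen.
{Irby, Largo}: Z1→Largo 9, Z2→Irby 5, Z3→Largo 4, Z4→Irby 5, Z5→Largo 2, Z6→Largo 2, Z7→Irby 4, Z8→Largo 2. Service cost 33.
{Galt, Largo}: service cost 38
{Ryde, Largo}: service cost 39
Among all 6 size-2 choices, {Irby, Largo} is lowest.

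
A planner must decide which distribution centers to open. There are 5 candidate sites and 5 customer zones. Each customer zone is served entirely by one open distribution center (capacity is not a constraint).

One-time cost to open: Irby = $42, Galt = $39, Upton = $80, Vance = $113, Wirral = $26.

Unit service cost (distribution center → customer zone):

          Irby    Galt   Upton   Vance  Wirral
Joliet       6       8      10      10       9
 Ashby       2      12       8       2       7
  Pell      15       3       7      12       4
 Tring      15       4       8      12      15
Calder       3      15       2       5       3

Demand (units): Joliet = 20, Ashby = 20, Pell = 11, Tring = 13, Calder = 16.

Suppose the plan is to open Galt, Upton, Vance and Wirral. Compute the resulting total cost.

Each customer zone is assigned to its cheapest site among the open ones.
{Galt, Upton, Vance, Wirral}: Joliet→Galt 8·20=160, Ashby→Vance 2·20=40, Pell→Galt 3·11=33, Tring→Galt 4·13=52, Calder→Upton 2·16=32. Service 317; fixed 258; total 575.

Total cost: 575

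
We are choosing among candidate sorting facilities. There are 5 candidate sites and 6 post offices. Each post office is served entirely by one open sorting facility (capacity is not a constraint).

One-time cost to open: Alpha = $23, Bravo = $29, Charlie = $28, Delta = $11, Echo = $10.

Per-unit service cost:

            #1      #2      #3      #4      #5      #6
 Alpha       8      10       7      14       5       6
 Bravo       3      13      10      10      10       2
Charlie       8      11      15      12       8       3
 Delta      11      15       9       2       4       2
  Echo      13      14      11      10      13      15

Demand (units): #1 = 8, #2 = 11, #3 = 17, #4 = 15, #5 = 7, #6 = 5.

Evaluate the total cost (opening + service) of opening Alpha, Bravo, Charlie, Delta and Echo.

Each post office is assigned to its cheapest site among the open ones.
{Alpha, Bravo, Charlie, Delta, Echo}: #1→Bravo 3·8=24, #2→Alpha 10·11=110, #3→Alpha 7·17=119, #4→Delta 2·15=30, #5→Delta 4·7=28, #6→Bravo 2·5=10. Service 321; fixed 101; total 422.

Total cost: 422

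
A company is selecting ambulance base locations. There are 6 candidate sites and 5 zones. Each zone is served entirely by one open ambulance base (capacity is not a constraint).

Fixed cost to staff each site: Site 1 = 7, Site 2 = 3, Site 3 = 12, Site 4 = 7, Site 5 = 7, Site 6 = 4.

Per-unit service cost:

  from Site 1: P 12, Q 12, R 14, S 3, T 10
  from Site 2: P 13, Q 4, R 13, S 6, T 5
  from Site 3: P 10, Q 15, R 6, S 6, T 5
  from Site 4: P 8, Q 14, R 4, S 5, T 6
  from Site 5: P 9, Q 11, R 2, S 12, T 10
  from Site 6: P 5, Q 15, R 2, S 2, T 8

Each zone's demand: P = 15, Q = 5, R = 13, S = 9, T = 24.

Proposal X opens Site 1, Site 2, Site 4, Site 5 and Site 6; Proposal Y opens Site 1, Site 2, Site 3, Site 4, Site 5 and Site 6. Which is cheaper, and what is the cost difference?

Proposal X: {Site 1, Site 2, Site 4, Site 5, Site 6}: P→Site 6 5·15=75, Q→Site 2 4·5=20, R→Site 5 2·13=26, S→Site 6 2·9=18, T→Site 2 5·24=120. Service 259; fixed 28; total 287.
Proposal Y: {Site 1, Site 2, Site 3, Site 4, Site 5, Site 6}: P→Site 6 5·15=75, Q→Site 2 4·5=20, R→Site 5 2·13=26, S→Site 6 2·9=18, T→Site 2 5·24=120. Service 259; fixed 40; total 299.
Difference: |287 − 299| = 12.

Proposal X is cheaper by 12.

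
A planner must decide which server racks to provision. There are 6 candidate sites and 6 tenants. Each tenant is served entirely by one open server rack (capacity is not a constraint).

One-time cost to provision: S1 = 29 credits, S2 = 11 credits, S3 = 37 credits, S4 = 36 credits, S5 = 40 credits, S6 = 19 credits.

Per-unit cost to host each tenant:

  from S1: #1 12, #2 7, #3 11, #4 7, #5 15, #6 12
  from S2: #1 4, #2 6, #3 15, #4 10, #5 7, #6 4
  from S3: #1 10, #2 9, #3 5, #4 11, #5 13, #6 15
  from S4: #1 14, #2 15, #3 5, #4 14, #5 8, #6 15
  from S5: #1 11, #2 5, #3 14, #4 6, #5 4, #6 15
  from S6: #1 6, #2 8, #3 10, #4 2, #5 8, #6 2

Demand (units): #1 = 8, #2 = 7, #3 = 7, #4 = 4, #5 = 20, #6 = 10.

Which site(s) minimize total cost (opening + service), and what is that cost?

For any fixed open set, each tenant goes to its cheapest open site; total = fixed + service.
{S2, S5, S6}: #1→S2 4·8=32, #2→S5 5·7=35, #3→S6 10·7=70, #4→S6 2·4=8, #5→S5 4·20=80, #6→S6 2·10=20. Service 245; fixed 70; total 315.
{S2, S4, S5, S6}: #1→S2 4·8=32, #2→S5 5·7=35, #3→S4 5·7=35, #4→S6 2·4=8, #5→S5 4·20=80, #6→S6 2·10=20. Service 210; fixed 106; total 316.
{S2, S3, S5, S6}: #1→S2 4·8=32, #2→S5 5·7=35, #3→S3 5·7=35, #4→S6 2·4=8, #5→S5 4·20=80, #6→S6 2·10=20. Service 210; fixed 107; total 317.
{S1, S2, S3, S4, S5, S6}: #1→S2 4·8=32, #2→S5 5·7=35, #3→S3 5·7=35, #4→S6 2·4=8, #5→S5 4·20=80, #6→S6 2·10=20. Service 210; fixed 172; total 382.
No other subset beats 315.

Open S2, S5 and S6; minimum total cost 315.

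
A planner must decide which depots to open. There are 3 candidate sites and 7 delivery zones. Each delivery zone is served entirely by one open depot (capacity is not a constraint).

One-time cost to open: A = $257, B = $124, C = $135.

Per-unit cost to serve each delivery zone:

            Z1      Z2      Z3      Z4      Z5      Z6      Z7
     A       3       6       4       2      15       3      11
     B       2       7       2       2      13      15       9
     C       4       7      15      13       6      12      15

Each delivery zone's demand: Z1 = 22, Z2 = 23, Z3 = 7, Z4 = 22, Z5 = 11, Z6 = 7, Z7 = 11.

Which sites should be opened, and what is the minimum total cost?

For any fixed open set, each delivery zone goes to its cheapest open site; total = fixed + service.
{B}: Z1→B 2·22=44, Z2→B 7·23=161, Z3→B 2·7=14, Z4→B 2·22=44, Z5→B 13·11=143, Z6→B 15·7=105, Z7→B 9·11=99. Service 610; fixed 124; total 734.
{B, C}: service 512 + fixed 259 = 771
{A}: service 583 + fixed 257 = 840
{A, B, C}: service 426 + fixed 516 = 942
No other subset beats 734.

Open B only; minimum total cost 734.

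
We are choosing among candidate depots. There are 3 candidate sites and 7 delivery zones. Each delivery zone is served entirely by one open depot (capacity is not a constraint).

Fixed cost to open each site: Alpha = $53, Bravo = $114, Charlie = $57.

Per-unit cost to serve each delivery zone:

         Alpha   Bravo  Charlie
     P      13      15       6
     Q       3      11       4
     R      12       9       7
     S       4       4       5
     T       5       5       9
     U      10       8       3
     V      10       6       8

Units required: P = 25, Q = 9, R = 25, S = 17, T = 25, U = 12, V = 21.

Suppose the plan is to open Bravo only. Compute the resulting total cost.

Each delivery zone is assigned to its cheapest site among the open ones.
{Bravo}: P→Bravo 15·25=375, Q→Bravo 11·9=99, R→Bravo 9·25=225, S→Bravo 4·17=68, T→Bravo 5·25=125, U→Bravo 8·12=96, V→Bravo 6·21=126. Service 1114; fixed 114; total 1228.

Total cost: 1228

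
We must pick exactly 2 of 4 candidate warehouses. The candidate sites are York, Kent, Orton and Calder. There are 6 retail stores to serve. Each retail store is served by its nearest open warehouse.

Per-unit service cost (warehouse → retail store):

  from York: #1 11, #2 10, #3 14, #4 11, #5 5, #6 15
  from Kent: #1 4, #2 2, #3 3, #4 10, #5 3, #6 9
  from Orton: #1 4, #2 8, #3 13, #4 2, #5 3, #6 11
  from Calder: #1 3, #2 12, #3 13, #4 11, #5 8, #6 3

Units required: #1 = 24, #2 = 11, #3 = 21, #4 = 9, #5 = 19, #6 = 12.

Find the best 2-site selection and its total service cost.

Choose Kent and Calder; total service cost 340.

With exactly 2 open, each retail store uses its cheapest among the chosen.
{Kent, Calder}: #1→Calder 3·24=72, #2→Kent 2·11=22, #3→Kent 3·21=63, #4→Kent 10·9=90, #5→Kent 3·19=57, #6→Calder 3·12=36. Service cost 340.
{Kent, Orton}: service cost 364
{York, Kent}: service cost 436
Among all 6 size-2 choices, {Kent, Calder} is lowest.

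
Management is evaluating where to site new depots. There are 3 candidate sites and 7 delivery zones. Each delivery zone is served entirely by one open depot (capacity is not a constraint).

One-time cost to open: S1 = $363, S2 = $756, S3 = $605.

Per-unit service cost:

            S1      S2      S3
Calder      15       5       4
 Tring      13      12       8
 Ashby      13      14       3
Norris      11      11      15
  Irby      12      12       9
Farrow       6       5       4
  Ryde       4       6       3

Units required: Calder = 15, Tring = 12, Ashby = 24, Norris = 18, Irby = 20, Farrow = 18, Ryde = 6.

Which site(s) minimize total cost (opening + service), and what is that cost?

Open S3 only; minimum total cost 1373.

For any fixed open set, each delivery zone goes to its cheapest open site; total = fixed + service.
{S3}: Calder→S3 4·15=60, Tring→S3 8·12=96, Ashby→S3 3·24=72, Norris→S3 15·18=270, Irby→S3 9·20=180, Farrow→S3 4·18=72, Ryde→S3 3·6=18. Service 768; fixed 605; total 1373.
{S1}: service 1263 + fixed 363 = 1626
{S1, S3}: service 696 + fixed 968 = 1664
{S1, S2, S3}: service 696 + fixed 1724 = 2420
No other subset beats 1373.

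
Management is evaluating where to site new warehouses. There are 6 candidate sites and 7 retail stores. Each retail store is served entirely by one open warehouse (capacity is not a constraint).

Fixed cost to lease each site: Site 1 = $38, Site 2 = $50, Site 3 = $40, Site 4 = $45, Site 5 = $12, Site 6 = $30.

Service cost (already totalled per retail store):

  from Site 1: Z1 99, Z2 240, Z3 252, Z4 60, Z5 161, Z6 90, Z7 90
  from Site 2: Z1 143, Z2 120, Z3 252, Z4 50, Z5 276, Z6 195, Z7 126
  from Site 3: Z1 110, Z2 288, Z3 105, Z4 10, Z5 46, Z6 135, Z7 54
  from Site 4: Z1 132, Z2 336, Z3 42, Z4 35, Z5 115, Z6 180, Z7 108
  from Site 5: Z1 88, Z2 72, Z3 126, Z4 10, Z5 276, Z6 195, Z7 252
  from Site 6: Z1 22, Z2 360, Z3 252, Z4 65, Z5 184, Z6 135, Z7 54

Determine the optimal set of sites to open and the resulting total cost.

For any fixed open set, each retail store goes to its cheapest open site; total = fixed + service.
{Site 1, Site 3, Site 4, Site 5, Site 6}: Z1→Site 6 22, Z2→Site 5 72, Z3→Site 4 42, Z4→Site 3 10, Z5→Site 3 46, Z6→Site 1 90, Z7→Site 3 54. Service 336; fixed 165; total 501.
{Site 3, Site 4, Site 5, Site 6}: service 381 + fixed 127 = 508
{Site 1, Site 3, Site 5, Site 6}: service 399 + fixed 120 = 519
{Site 1, Site 2, Site 3, Site 4, Site 5, Site 6}: service 336 + fixed 215 = 551
No other subset beats 501.

Open Site 1, Site 3, Site 4, Site 5 and Site 6; minimum total cost 501.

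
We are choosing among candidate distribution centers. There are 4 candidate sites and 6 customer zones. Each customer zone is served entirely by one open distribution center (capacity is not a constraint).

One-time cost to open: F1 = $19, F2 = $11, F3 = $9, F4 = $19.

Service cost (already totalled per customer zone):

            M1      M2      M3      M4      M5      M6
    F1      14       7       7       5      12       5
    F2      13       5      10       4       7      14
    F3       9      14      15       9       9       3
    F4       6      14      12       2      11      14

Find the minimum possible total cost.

For any fixed open set, each customer zone goes to its cheapest open site; total = fixed + service.
{F2, F3}: M1→F3 9, M2→F2 5, M3→F2 10, M4→F2 4, M5→F2 7, M6→F3 3. Service 38; fixed 20; total 58.
{F2}: service 53 + fixed 11 = 64
{F1, F3}: service 40 + fixed 28 = 68
{F1, F2, F3, F4}: service 30 + fixed 58 = 88
(All 15 nonempty subsets were checked; F2 and F3 is lowest.)

Minimum total cost: 58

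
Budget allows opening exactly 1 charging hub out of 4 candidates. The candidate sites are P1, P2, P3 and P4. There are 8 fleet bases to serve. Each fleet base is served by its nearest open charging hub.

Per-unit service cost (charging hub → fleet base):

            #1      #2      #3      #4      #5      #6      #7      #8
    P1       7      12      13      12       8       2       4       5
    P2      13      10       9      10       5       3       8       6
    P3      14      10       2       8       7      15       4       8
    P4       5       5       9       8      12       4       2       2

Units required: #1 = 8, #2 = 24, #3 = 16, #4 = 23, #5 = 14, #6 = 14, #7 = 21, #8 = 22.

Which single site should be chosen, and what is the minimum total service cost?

Choose P4 only; total service cost 798.

With exactly 1 open, each fleet base uses its cheapest among the chosen.
{P4}: #1→P4 5·8=40, #2→P4 5·24=120, #3→P4 9·16=144, #4→P4 8·23=184, #5→P4 12·14=168, #6→P4 4·14=56, #7→P4 2·21=42, #8→P4 2·22=44. Service cost 798.
{P2}: service cost 1130
{P3}: service cost 1136
Among all 4 size-1 choices, {P4} is lowest.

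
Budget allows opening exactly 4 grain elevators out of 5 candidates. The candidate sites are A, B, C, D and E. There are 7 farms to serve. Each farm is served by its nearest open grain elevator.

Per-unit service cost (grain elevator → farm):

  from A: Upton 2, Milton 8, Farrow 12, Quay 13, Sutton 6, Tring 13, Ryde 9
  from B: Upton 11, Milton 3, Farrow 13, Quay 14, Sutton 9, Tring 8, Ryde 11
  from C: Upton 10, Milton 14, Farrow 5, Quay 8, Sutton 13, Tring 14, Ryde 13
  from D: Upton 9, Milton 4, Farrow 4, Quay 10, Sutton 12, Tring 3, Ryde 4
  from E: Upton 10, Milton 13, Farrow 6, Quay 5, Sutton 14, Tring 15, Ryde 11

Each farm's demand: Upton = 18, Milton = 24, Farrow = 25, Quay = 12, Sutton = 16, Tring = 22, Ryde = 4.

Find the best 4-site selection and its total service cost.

With exactly 4 open, each farm uses its cheapest among the chosen.
{A, B, D, E}: Upton→A 2·18=36, Milton→B 3·24=72, Farrow→D 4·25=100, Quay→E 5·12=60, Sutton→A 6·16=96, Tring→D 3·22=66, Ryde→D 4·4=16. Service cost 446.
{A, C, D, E}: service cost 470
{A, B, C, D}: service cost 482
Among all 5 size-4 choices, {A, B, D, E} is lowest.

Choose A, B, D and E; total service cost 446.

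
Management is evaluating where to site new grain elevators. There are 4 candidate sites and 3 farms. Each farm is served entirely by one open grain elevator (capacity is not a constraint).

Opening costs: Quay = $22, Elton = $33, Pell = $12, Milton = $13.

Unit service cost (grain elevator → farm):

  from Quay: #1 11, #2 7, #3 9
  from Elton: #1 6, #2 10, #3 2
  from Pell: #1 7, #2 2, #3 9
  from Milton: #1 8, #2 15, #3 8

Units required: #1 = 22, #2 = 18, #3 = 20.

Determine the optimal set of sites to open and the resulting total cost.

For any fixed open set, each farm goes to its cheapest open site; total = fixed + service.
{Elton, Pell}: #1→Elton 6·22=132, #2→Pell 2·18=36, #3→Elton 2·20=40. Service 208; fixed 45; total 253.
{Elton, Pell, Milton}: service 208 + fixed 58 = 266
{Quay, Elton, Pell}: #1→Elton 6·22=132, #2→Pell 2·18=36, #3→Elton 2·20=40. Service 208; fixed 67; total 275.
{Quay, Elton, Pell, Milton}: service 208 + fixed 80 = 288
(All 15 nonempty subsets were checked; Elton and Pell is lowest.)

Open Elton and Pell; minimum total cost 253.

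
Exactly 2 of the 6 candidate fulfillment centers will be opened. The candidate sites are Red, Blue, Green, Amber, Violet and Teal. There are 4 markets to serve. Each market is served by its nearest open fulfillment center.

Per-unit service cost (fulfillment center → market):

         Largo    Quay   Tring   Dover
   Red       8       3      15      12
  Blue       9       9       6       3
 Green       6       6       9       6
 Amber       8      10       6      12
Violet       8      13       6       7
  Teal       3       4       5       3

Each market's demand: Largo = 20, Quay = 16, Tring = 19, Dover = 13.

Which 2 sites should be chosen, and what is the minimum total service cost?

With exactly 2 open, each market uses its cheapest among the chosen.
{Red, Teal}: Largo→Teal 3·20=60, Quay→Red 3·16=48, Tring→Teal 5·19=95, Dover→Teal 3·13=39. Service cost 242.
{Blue, Teal}: service cost 258
{Green, Teal}: service cost 258
Among all 15 size-2 choices, {Red, Teal} is lowest.

Choose Red and Teal; total service cost 242.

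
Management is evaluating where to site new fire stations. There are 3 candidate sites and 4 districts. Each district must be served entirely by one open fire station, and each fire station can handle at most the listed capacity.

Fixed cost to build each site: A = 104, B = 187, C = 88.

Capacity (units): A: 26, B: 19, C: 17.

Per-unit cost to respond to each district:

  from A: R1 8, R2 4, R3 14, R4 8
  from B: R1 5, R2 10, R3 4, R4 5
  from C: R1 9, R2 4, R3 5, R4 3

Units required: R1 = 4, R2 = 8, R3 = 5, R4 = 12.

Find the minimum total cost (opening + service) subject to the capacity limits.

Minimum total cost: 317

Open {A, C}: R1→A 8·4=32, R2→A 4·8=32, R3→C 5·5=25, R4→C 3·12=36.
Loads: A carries 12/26, C carries 17/17. Service 125; fixed 192; total 317.
Next best feasible plan costs 362.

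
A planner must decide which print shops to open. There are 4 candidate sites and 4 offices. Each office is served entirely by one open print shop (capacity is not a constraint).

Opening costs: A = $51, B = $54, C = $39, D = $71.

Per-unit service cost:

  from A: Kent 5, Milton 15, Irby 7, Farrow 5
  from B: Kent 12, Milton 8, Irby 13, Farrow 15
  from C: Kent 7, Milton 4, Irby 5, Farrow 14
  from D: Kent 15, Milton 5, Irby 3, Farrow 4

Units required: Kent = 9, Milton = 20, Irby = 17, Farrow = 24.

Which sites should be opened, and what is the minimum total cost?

For any fixed open set, each office goes to its cheapest open site; total = fixed + service.
{C, D}: Kent→C 7·9=63, Milton→C 4·20=80, Irby→D 3·17=51, Farrow→D 4·24=96. Service 290; fixed 110; total 400.
{A, D}: Kent→A 5·9=45, Milton→D 5·20=100, Irby→D 3·17=51, Farrow→D 4·24=96. Service 292; fixed 122; total 414.
{A, C}: service 330 + fixed 90 = 420
{A, B, C, D}: Kent→A 5·9=45, Milton→C 4·20=80, Irby→D 3·17=51, Farrow→D 4·24=96. Service 272; fixed 215; total 487.
No other subset beats 400.

Open C and D; minimum total cost 400.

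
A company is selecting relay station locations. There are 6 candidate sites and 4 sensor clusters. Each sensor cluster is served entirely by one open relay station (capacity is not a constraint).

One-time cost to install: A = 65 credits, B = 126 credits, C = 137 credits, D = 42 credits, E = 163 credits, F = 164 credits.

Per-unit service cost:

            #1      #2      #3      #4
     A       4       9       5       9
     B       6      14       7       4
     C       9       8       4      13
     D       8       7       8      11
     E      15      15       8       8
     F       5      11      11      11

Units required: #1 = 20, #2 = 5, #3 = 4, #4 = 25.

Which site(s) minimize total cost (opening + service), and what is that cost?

For any fixed open set, each sensor cluster goes to its cheapest open site; total = fixed + service.
{A}: #1→A 4·20=80, #2→A 9·5=45, #3→A 5·4=20, #4→A 9·25=225. Service 370; fixed 65; total 435.
{A, B}: service 245 + fixed 191 = 436
{B}: #1→B 6·20=120, #2→B 14·5=70, #3→B 7·4=28, #4→B 4·25=100. Service 318; fixed 126; total 444.
{A, B, C, D, E, F}: service 231 + fixed 697 = 928
No other subset beats 435.

Open A only; minimum total cost 435.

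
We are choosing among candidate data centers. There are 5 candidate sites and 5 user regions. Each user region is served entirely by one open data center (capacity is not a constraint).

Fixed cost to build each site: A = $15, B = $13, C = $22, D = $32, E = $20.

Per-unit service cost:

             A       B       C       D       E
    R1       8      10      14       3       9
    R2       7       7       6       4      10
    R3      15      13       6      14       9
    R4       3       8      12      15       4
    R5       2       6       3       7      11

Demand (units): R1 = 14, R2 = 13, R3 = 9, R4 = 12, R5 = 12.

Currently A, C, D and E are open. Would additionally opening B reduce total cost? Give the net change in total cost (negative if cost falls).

Current service cost with {A, C, D, E}: 208.
Adding B: each user region re-picks its cheapest; new service cost 208, saving 0.
Extra fixed cost: 13. Net change = 13 − 0 = 13.
(Totals: 297 → 310.)

No — net change +13 (cost rises by 13).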